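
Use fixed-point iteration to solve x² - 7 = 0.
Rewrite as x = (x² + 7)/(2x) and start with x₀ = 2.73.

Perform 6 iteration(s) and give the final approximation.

Equation: x² - 7 = 0
Fixed-point form: x = (x² + 7)/(2x)
x₀ = 2.73

x_1 = g(2.730000) = 2.647051
x_2 = g(2.647051) = 2.645752
x_3 = g(2.645752) = 2.645751
x_4 = g(2.645751) = 2.645751
x_5 = g(2.645751) = 2.645751
x_6 = g(2.645751) = 2.645751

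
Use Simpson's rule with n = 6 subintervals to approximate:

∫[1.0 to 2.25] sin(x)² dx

f(x) = sin(x)²
a = 1.0, b = 2.25, n = 6
h = (b - a)/n = 0.208333

Simpson's rule: (h/3)[f(x₀) + 4f(x₁) + 2f(x₂) + ... + f(xₙ)]

x_0 = 1.0000, f(x_0) = 0.708073, coefficient = 1
x_1 = 1.2083, f(x_1) = 0.874274, coefficient = 4
x_2 = 1.4167, f(x_2) = 0.976432, coefficient = 2
x_3 = 1.6250, f(x_3) = 0.997065, coefficient = 4
x_4 = 1.8333, f(x_4) = 0.932643, coefficient = 2
x_5 = 2.0417, f(x_5) = 0.794191, coefficient = 4
x_6 = 2.2500, f(x_6) = 0.605398, coefficient = 1

I ≈ (0.208333/3) × 15.793741 = 1.096788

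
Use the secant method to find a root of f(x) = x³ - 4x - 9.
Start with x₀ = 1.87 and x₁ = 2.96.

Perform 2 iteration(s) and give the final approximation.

f(x) = x³ - 4x - 9
x₀ = 1.87, x₁ = 2.96

Secant formula: x_{n+1} = x_n - f(x_n)(x_n - x_{n-1})/(f(x_n) - f(x_{n-1}))

Iteration 1:
  f(1.870000) = -9.940797
  f(2.960000) = 5.094336
  x_2 = 2.960000 - 5.094336×(2.960000 - 1.870000)/(5.094336 - (-9.940797))
       = 2.590677
Iteration 2:
  f(2.960000) = 5.094336
  f(2.590677) = -1.975108
  x_3 = 2.590677 - (-1.975108)×(2.590677 - 2.960000)/(-1.975108 - 5.094336)
       = 2.693861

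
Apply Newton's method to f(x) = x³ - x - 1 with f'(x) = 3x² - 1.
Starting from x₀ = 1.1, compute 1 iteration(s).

f(x) = x³ - x - 1
f'(x) = 3x² - 1
x₀ = 1.1

Newton-Raphson formula: x_{n+1} = x_n - f(x_n)/f'(x_n)

Iteration 1:
  f(1.100000) = -0.769000
  f'(1.100000) = 2.630000
  x_1 = 1.100000 - (-0.769000)/2.630000 = 1.392395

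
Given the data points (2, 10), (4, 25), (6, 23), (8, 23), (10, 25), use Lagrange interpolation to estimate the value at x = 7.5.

Lagrange interpolation formula:
P(x) = Σ yᵢ × Lᵢ(x)
where Lᵢ(x) = Π_{j≠i} (x - xⱼ)/(xᵢ - xⱼ)

L_0(7.5) = (7.5 - 4)/(2 - 4) × (7.5 - 6)/(2 - 6) × (7.5 - 8)/(2 - 8) × (7.5 - 10)/(2 - 10) = 0.017090
L_1(7.5) = (7.5 - 2)/(4 - 2) × (7.5 - 6)/(4 - 6) × (7.5 - 8)/(4 - 8) × (7.5 - 10)/(4 - 10) = -0.107422
L_2(7.5) = (7.5 - 2)/(6 - 2) × (7.5 - 4)/(6 - 4) × (7.5 - 8)/(6 - 8) × (7.5 - 10)/(6 - 10) = 0.375977
L_3(7.5) = (7.5 - 2)/(8 - 2) × (7.5 - 4)/(8 - 4) × (7.5 - 6)/(8 - 6) × (7.5 - 10)/(8 - 10) = 0.751953
L_4(7.5) = (7.5 - 2)/(10 - 2) × (7.5 - 4)/(10 - 4) × (7.5 - 6)/(10 - 6) × (7.5 - 8)/(10 - 8) = -0.037598

P(7.5) = 10×L_0(7.5) + 25×L_1(7.5) + 23×L_2(7.5) + 23×L_3(7.5) + 25×L_4(7.5)
P(7.5) = 22.487793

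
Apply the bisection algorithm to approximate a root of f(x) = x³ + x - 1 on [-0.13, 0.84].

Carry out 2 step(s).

f(x) = x³ + x - 1
Initial interval: [-0.13, 0.84]

Iteration 1:
  c_1 = (-0.130000 + 0.840000)/2 = 0.355000
  f(c_1) = f(0.355000) = -0.600261
  f(a) × f(c) ≥ 0, new interval: [0.355000, 0.840000]
Iteration 2:
  c_2 = (0.355000 + 0.840000)/2 = 0.597500
  f(c_2) = f(0.597500) = -0.189189
  f(a) × f(c) ≥ 0, new interval: [0.597500, 0.840000]

After 2 iteration(s), the approximation is c_2 = 0.597500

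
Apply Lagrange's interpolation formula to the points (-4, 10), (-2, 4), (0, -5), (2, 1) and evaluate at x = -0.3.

Lagrange interpolation formula:
P(x) = Σ yᵢ × Lᵢ(x)
where Lᵢ(x) = Π_{j≠i} (x - xⱼ)/(xᵢ - xⱼ)

L_0(-0.3) = (-0.3 - (-2))/(-4 - (-2)) × (-0.3 - 0)/(-4 - 0) × (-0.3 - 2)/(-4 - 2) = -0.024437
L_1(-0.3) = (-0.3 - (-4))/(-2 - (-4)) × (-0.3 - 0)/(-2 - 0) × (-0.3 - 2)/(-2 - 2) = 0.159562
L_2(-0.3) = (-0.3 - (-4))/(0 - (-4)) × (-0.3 - (-2))/(0 - (-2)) × (-0.3 - 2)/(0 - 2) = 0.904187
L_3(-0.3) = (-0.3 - (-4))/(2 - (-4)) × (-0.3 - (-2))/(2 - (-2)) × (-0.3 - 0)/(2 - 0) = -0.039313

P(-0.3) = 10×L_0(-0.3) + 4×L_1(-0.3) + (-5)×L_2(-0.3) + 1×L_3(-0.3)
P(-0.3) = -4.166375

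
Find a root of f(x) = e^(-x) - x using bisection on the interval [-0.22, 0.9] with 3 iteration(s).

f(x) = e^(-x) - x
Initial interval: [-0.22, 0.9]

Iteration 1:
  c_1 = (-0.220000 + 0.900000)/2 = 0.340000
  f(c_1) = f(0.340000) = 0.371770
  f(a) × f(c) ≥ 0, new interval: [0.340000, 0.900000]
Iteration 2:
  c_2 = (0.340000 + 0.900000)/2 = 0.620000
  f(c_2) = f(0.620000) = -0.082056
  f(a) × f(c) < 0, new interval: [0.340000, 0.620000]
Iteration 3:
  c_3 = (0.340000 + 0.620000)/2 = 0.480000
  f(c_3) = f(0.480000) = 0.138783
  f(a) × f(c) ≥ 0, new interval: [0.480000, 0.620000]

After 3 iteration(s), the approximation is c_3 = 0.480000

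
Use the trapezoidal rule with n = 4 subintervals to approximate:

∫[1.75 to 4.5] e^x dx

f(x) = e^x
a = 1.75, b = 4.5, n = 4
h = (b - a)/n = 0.687500

Trapezoidal rule: (h/2)[f(x₀) + 2f(x₁) + 2f(x₂) + ... + f(xₙ)]

x_0 = 1.7500, f(x_0) = 5.754603, coefficient = 1
x_1 = 2.4375, f(x_1) = 11.444394, coefficient = 2
x_2 = 3.1250, f(x_2) = 22.759895, coefficient = 2
x_3 = 3.8125, f(x_3) = 45.263456, coefficient = 2
x_4 = 4.5000, f(x_4) = 90.017131, coefficient = 1

I ≈ (0.687500/2) × 254.707224 = 87.555608
Exact value: 84.262529
Error: 3.293080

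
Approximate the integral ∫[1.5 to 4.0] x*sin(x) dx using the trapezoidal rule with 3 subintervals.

f(x) = x*sin(x)
a = 1.5, b = 4.0, n = 3
h = (b - a)/n = 0.833333

Trapezoidal rule: (h/2)[f(x₀) + 2f(x₁) + 2f(x₂) + ... + f(xₙ)]

x_0 = 1.5000, f(x_0) = 1.496242, coefficient = 1
x_1 = 2.3333, f(x_1) = 1.687200, coefficient = 2
x_2 = 3.1667, f(x_2) = -0.079393, coefficient = 2
x_3 = 4.0000, f(x_3) = -3.027210, coefficient = 1

I ≈ (0.833333/2) × 1.684648 = 0.701937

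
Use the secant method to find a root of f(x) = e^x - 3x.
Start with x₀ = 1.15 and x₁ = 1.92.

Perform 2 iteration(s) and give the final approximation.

f(x) = e^x - 3x
x₀ = 1.15, x₁ = 1.92

Secant formula: x_{n+1} = x_n - f(x_n)(x_n - x_{n-1})/(f(x_n) - f(x_{n-1}))

Iteration 1:
  f(1.150000) = -0.291807
  f(1.920000) = 1.060958
  x_2 = 1.920000 - 1.060958×(1.920000 - 1.150000)/(1.060958 - (-0.291807))
       = 1.316098
Iteration 2:
  f(1.920000) = 1.060958
  f(1.316098) = -0.219451
  x_3 = 1.316098 - (-0.219451)×(1.316098 - 1.920000)/(-0.219451 - 1.060958)
       = 1.419601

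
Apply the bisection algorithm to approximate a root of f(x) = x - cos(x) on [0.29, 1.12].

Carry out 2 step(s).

f(x) = x - cos(x)
Initial interval: [0.29, 1.12]

Iteration 1:
  c_1 = (0.290000 + 1.120000)/2 = 0.705000
  f(c_1) = f(0.705000) = -0.056612
  f(a) × f(c) ≥ 0, new interval: [0.705000, 1.120000]
Iteration 2:
  c_2 = (0.705000 + 1.120000)/2 = 0.912500
  f(c_2) = f(0.912500) = 0.300730
  f(a) × f(c) < 0, new interval: [0.705000, 0.912500]

After 2 iteration(s), the approximation is c_2 = 0.912500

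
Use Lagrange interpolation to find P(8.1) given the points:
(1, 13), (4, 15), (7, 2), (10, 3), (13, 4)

Lagrange interpolation formula:
P(x) = Σ yᵢ × Lᵢ(x)
where Lᵢ(x) = Π_{j≠i} (x - xⱼ)/(xᵢ - xⱼ)

L_0(8.1) = (8.1 - 4)/(1 - 4) × (8.1 - 7)/(1 - 7) × (8.1 - 10)/(1 - 10) × (8.1 - 13)/(1 - 13) = 0.021599
L_1(8.1) = (8.1 - 1)/(4 - 1) × (8.1 - 7)/(4 - 7) × (8.1 - 10)/(4 - 10) × (8.1 - 13)/(4 - 13) = -0.149611
L_2(8.1) = (8.1 - 1)/(7 - 1) × (8.1 - 4)/(7 - 4) × (8.1 - 10)/(7 - 10) × (8.1 - 13)/(7 - 13) = 0.836463
L_3(8.1) = (8.1 - 1)/(10 - 1) × (8.1 - 4)/(10 - 4) × (8.1 - 7)/(10 - 7) × (8.1 - 13)/(10 - 13) = 0.322845
L_4(8.1) = (8.1 - 1)/(13 - 1) × (8.1 - 4)/(13 - 4) × (8.1 - 7)/(13 - 7) × (8.1 - 10)/(13 - 10) = -0.031296

P(8.1) = 13×L_0(8.1) + 15×L_1(8.1) + 2×L_2(8.1) + 3×L_3(8.1) + 4×L_4(8.1)
P(8.1) = 0.552893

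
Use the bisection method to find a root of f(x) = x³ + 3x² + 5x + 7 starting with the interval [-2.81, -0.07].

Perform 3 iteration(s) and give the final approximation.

f(x) = x³ + 3x² + 5x + 7
Initial interval: [-2.81, -0.07]

Iteration 1:
  c_1 = (-2.810000 + (-0.070000))/2 = -1.440000
  f(c_1) = f(-1.440000) = 3.034816
  f(a) × f(c) < 0, new interval: [-2.810000, -1.440000]
Iteration 2:
  c_2 = (-2.810000 + (-1.440000))/2 = -2.125000
  f(c_2) = f(-2.125000) = 0.326172
  f(a) × f(c) < 0, new interval: [-2.810000, -2.125000]
Iteration 3:
  c_3 = (-2.810000 + (-2.125000))/2 = -2.467500
  f(c_3) = f(-2.467500) = -2.095344
  f(a) × f(c) ≥ 0, new interval: [-2.467500, -2.125000]

After 3 iteration(s), the approximation is c_3 = -2.467500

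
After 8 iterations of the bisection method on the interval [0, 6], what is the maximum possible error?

Bisection error bound: |error| ≤ (b-a)/2^n
|error| ≤ (6 - 0)/2^8 = 6/2^8
|error| ≤ 0.0234375000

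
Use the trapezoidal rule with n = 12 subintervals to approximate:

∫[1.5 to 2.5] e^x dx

f(x) = e^x
a = 1.5, b = 2.5, n = 12
h = (b - a)/n = 0.083333

Trapezoidal rule: (h/2)[f(x₀) + 2f(x₁) + 2f(x₂) + ... + f(xₙ)]

x_0 = 1.5000, f(x_0) = 4.481689, coefficient = 1
x_1 = 1.5833, f(x_1) = 4.871166, coefficient = 2
x_2 = 1.6667, f(x_2) = 5.294490, coefficient = 2
x_3 = 1.7500, f(x_3) = 5.754603, coefficient = 2
x_4 = 1.8333, f(x_4) = 6.254701, coefficient = 2
x_5 = 1.9167, f(x_5) = 6.798260, coefficient = 2
x_6 = 2.0000, f(x_6) = 7.389056, coefficient = 2
x_7 = 2.0833, f(x_7) = 8.031195, coefficient = 2
x_8 = 2.1667, f(x_8) = 8.729138, coefficient = 2
x_9 = 2.2500, f(x_9) = 9.487736, coefficient = 2
x_10 = 2.3333, f(x_10) = 10.312259, coefficient = 2
x_11 = 2.4167, f(x_11) = 11.208436, coefficient = 2
x_12 = 2.5000, f(x_12) = 12.182494, coefficient = 1

I ≈ (0.083333/2) × 184.926261 = 7.705261
Exact value: 7.700805
Error: 0.004456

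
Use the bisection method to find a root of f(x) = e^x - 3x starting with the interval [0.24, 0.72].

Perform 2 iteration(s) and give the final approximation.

f(x) = e^x - 3x
Initial interval: [0.24, 0.72]

Iteration 1:
  c_1 = (0.240000 + 0.720000)/2 = 0.480000
  f(c_1) = f(0.480000) = 0.176074
  f(a) × f(c) ≥ 0, new interval: [0.480000, 0.720000]
Iteration 2:
  c_2 = (0.480000 + 0.720000)/2 = 0.600000
  f(c_2) = f(0.600000) = 0.022119
  f(a) × f(c) ≥ 0, new interval: [0.600000, 0.720000]

After 2 iteration(s), the approximation is c_2 = 0.600000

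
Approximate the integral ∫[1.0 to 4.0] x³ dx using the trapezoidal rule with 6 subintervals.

f(x) = x³
a = 1.0, b = 4.0, n = 6
h = (b - a)/n = 0.500000

Trapezoidal rule: (h/2)[f(x₀) + 2f(x₁) + 2f(x₂) + ... + f(xₙ)]

x_0 = 1.0000, f(x_0) = 1.000000, coefficient = 1
x_1 = 1.5000, f(x_1) = 3.375000, coefficient = 2
x_2 = 2.0000, f(x_2) = 8.000000, coefficient = 2
x_3 = 2.5000, f(x_3) = 15.625000, coefficient = 2
x_4 = 3.0000, f(x_4) = 27.000000, coefficient = 2
x_5 = 3.5000, f(x_5) = 42.875000, coefficient = 2
x_6 = 4.0000, f(x_6) = 64.000000, coefficient = 1

I ≈ (0.500000/2) × 258.750000 = 64.687500
Exact value: 63.750000
Error: 0.937500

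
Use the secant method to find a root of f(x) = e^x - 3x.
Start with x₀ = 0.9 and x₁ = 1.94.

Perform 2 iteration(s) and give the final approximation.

f(x) = e^x - 3x
x₀ = 0.9, x₁ = 1.94

Secant formula: x_{n+1} = x_n - f(x_n)(x_n - x_{n-1})/(f(x_n) - f(x_{n-1}))

Iteration 1:
  f(0.900000) = -0.240397
  f(1.940000) = 1.138751
  x_2 = 1.940000 - 1.138751×(1.940000 - 0.900000)/(1.138751 - (-0.240397))
       = 1.081281
Iteration 2:
  f(1.940000) = 1.138751
  f(1.081281) = -0.295389
  x_3 = 1.081281 - (-0.295389)×(1.081281 - 1.940000)/(-0.295389 - 1.138751)
       = 1.258150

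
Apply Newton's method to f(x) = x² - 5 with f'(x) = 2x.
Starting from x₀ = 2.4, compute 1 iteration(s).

f(x) = x² - 5
f'(x) = 2x
x₀ = 2.4

Newton-Raphson formula: x_{n+1} = x_n - f(x_n)/f'(x_n)

Iteration 1:
  f(2.400000) = 0.760000
  f'(2.400000) = 4.800000
  x_1 = 2.400000 - 0.760000/4.800000 = 2.241667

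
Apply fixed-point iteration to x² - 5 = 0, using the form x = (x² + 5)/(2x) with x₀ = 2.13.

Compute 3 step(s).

Equation: x² - 5 = 0
Fixed-point form: x = (x² + 5)/(2x)
x₀ = 2.13

x_1 = g(2.130000) = 2.238709
x_2 = g(2.238709) = 2.236070
x_3 = g(2.236070) = 2.236068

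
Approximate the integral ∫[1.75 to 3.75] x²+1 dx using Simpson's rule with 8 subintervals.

f(x) = x²+1
a = 1.75, b = 3.75, n = 8
h = (b - a)/n = 0.250000

Simpson's rule: (h/3)[f(x₀) + 4f(x₁) + 2f(x₂) + ... + f(xₙ)]

x_0 = 1.7500, f(x_0) = 4.062500, coefficient = 1
x_1 = 2.0000, f(x_1) = 5.000000, coefficient = 4
x_2 = 2.2500, f(x_2) = 6.062500, coefficient = 2
x_3 = 2.5000, f(x_3) = 7.250000, coefficient = 4
x_4 = 2.7500, f(x_4) = 8.562500, coefficient = 2
x_5 = 3.0000, f(x_5) = 10.000000, coefficient = 4
x_6 = 3.2500, f(x_6) = 11.562500, coefficient = 2
x_7 = 3.5000, f(x_7) = 13.250000, coefficient = 4
x_8 = 3.7500, f(x_8) = 15.062500, coefficient = 1

I ≈ (0.250000/3) × 213.500000 = 17.791667
Exact value: 17.791667
Error: 0.000000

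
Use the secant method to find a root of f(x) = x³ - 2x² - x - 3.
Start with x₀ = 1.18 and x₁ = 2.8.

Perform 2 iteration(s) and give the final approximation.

f(x) = x³ - 2x² - x - 3
x₀ = 1.18, x₁ = 2.8

Secant formula: x_{n+1} = x_n - f(x_n)(x_n - x_{n-1})/(f(x_n) - f(x_{n-1}))

Iteration 1:
  f(1.180000) = -5.321768
  f(2.800000) = 0.472000
  x_2 = 2.800000 - 0.472000×(2.800000 - 1.180000)/(0.472000 - (-5.321768))
       = 2.668024
Iteration 2:
  f(2.800000) = 0.472000
  f(2.668024) = -0.912797
  x_3 = 2.668024 - (-0.912797)×(2.668024 - 2.800000)/(-0.912797 - 0.472000)
       = 2.755017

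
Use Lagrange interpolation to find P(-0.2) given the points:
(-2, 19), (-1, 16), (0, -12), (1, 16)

Lagrange interpolation formula:
P(x) = Σ yᵢ × Lᵢ(x)
where Lᵢ(x) = Π_{j≠i} (x - xⱼ)/(xᵢ - xⱼ)

L_0(-0.2) = (-0.2 - (-1))/(-2 - (-1)) × (-0.2 - 0)/(-2 - 0) × (-0.2 - 1)/(-2 - 1) = -0.032000
L_1(-0.2) = (-0.2 - (-2))/(-1 - (-2)) × (-0.2 - 0)/(-1 - 0) × (-0.2 - 1)/(-1 - 1) = 0.216000
L_2(-0.2) = (-0.2 - (-2))/(0 - (-2)) × (-0.2 - (-1))/(0 - (-1)) × (-0.2 - 1)/(0 - 1) = 0.864000
L_3(-0.2) = (-0.2 - (-2))/(1 - (-2)) × (-0.2 - (-1))/(1 - (-1)) × (-0.2 - 0)/(1 - 0) = -0.048000

P(-0.2) = 19×L_0(-0.2) + 16×L_1(-0.2) + (-12)×L_2(-0.2) + 16×L_3(-0.2)
P(-0.2) = -8.288000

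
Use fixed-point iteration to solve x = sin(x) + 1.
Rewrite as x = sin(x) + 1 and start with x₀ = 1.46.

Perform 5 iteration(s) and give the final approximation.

Equation: x = sin(x) + 1
Fixed-point form: x = sin(x) + 1
x₀ = 1.46

x_1 = g(1.460000) = 1.993868
x_2 = g(1.993868) = 1.911832
x_3 = g(1.911832) = 1.942409
x_4 = g(1.942409) = 1.931743
x_5 = g(1.931743) = 1.935563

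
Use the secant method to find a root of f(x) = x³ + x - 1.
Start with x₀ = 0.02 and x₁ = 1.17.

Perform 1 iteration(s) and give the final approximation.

f(x) = x³ + x - 1
x₀ = 0.02, x₁ = 1.17

Secant formula: x_{n+1} = x_n - f(x_n)(x_n - x_{n-1})/(f(x_n) - f(x_{n-1}))

Iteration 1:
  f(0.020000) = -0.979992
  f(1.170000) = 1.771613
  x_2 = 1.170000 - 1.771613×(1.170000 - 0.020000)/(1.771613 - (-0.979992))
       = 0.429576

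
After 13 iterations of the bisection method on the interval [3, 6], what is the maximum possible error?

Bisection error bound: |error| ≤ (b-a)/2^n
|error| ≤ (6 - 3)/2^13 = 3/2^13
|error| ≤ 0.0003662109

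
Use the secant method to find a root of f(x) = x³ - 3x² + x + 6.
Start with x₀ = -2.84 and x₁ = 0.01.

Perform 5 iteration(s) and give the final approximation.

f(x) = x³ - 3x² + x + 6
x₀ = -2.84, x₁ = 0.01

Secant formula: x_{n+1} = x_n - f(x_n)(x_n - x_{n-1})/(f(x_n) - f(x_{n-1}))

Iteration 1:
  f(-2.840000) = -43.943104
  f(0.010000) = 6.009701
  x_2 = 0.010000 - 6.009701×(0.010000 - (-2.840000))/(6.009701 - (-43.943104))
       = -0.332877
Iteration 2:
  f(0.010000) = 6.009701
  f(-0.332877) = 5.297818
  x_3 = -0.332877 - 5.297818×(-0.332877 - 0.010000)/(5.297818 - 6.009701)
       = -2.884557
Iteration 3:
  f(-0.332877) = 5.297818
  f(-2.884557) = -45.847988
  x_4 = -2.884557 - (-45.847988)×(-2.884557 - (-0.332877))/(-45.847988 - 5.297818)
       = -0.597186
Iteration 4:
  f(-2.884557) = -45.847988
  f(-0.597186) = 4.119944
  x_5 = -0.597186 - 4.119944×(-0.597186 - (-2.884557))/(4.119944 - (-45.847988))
       = -0.785784
Iteration 5:
  f(-0.597186) = 4.119944
  f(-0.785784) = 2.876659
  x_6 = -0.785784 - 2.876659×(-0.785784 - (-0.597186))/(2.876659 - 4.119944)
       = -1.222153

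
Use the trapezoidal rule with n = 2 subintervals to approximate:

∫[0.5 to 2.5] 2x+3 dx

f(x) = 2x+3
a = 0.5, b = 2.5, n = 2
h = (b - a)/n = 1.000000

Trapezoidal rule: (h/2)[f(x₀) + 2f(x₁) + 2f(x₂) + ... + f(xₙ)]

x_0 = 0.5000, f(x_0) = 4.000000, coefficient = 1
x_1 = 1.5000, f(x_1) = 6.000000, coefficient = 2
x_2 = 2.5000, f(x_2) = 8.000000, coefficient = 1

I ≈ (1.000000/2) × 24.000000 = 12.000000
Exact value: 12.000000
Error: 0.000000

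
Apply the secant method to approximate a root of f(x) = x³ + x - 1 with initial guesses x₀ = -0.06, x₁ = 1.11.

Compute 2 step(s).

f(x) = x³ + x - 1
x₀ = -0.06, x₁ = 1.11

Secant formula: x_{n+1} = x_n - f(x_n)(x_n - x_{n-1})/(f(x_n) - f(x_{n-1}))

Iteration 1:
  f(-0.060000) = -1.060216
  f(1.110000) = 1.477631
  x_2 = 1.110000 - 1.477631×(1.110000 - (-0.060000))/(1.477631 - (-1.060216))
       = 0.428782
Iteration 2:
  f(1.110000) = 1.477631
  f(0.428782) = -0.492385
  x_3 = 0.428782 - (-0.492385)×(0.428782 - 1.110000)/(-0.492385 - 1.477631)
       = 0.599045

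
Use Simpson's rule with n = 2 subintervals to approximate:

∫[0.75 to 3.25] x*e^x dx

f(x) = x*e^x
a = 0.75, b = 3.25, n = 2
h = (b - a)/n = 1.250000

Simpson's rule: (h/3)[f(x₀) + 4f(x₁) + 2f(x₂) + ... + f(xₙ)]

x_0 = 0.7500, f(x_0) = 1.587750, coefficient = 1
x_1 = 2.0000, f(x_1) = 14.778112, coefficient = 4
x_2 = 3.2500, f(x_2) = 83.818605, coefficient = 1

I ≈ (1.250000/3) × 144.518804 = 60.216168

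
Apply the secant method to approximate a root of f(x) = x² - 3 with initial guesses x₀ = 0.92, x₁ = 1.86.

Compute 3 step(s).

f(x) = x² - 3
x₀ = 0.92, x₁ = 1.86

Secant formula: x_{n+1} = x_n - f(x_n)(x_n - x_{n-1})/(f(x_n) - f(x_{n-1}))

Iteration 1:
  f(0.920000) = -2.153600
  f(1.860000) = 0.459600
  x_2 = 1.860000 - 0.459600×(1.860000 - 0.920000)/(0.459600 - (-2.153600))
       = 1.694676
Iteration 2:
  f(1.860000) = 0.459600
  f(1.694676) = -0.128072
  x_3 = 1.694676 - (-0.128072)×(1.694676 - 1.860000)/(-0.128072 - 0.459600)
       = 1.730706
Iteration 3:
  f(1.694676) = -0.128072
  f(1.730706) = -0.004658
  x_4 = 1.730706 - (-0.004658)×(1.730706 - 1.694676)/(-0.004658 - (-0.128072))
       = 1.732065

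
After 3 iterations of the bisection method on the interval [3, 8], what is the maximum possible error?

Bisection error bound: |error| ≤ (b-a)/2^n
|error| ≤ (8 - 3)/2^3 = 5/2^3
|error| ≤ 0.6250000000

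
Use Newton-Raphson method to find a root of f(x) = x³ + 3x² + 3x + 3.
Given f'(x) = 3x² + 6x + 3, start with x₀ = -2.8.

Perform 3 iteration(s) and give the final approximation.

f(x) = x³ + 3x² + 3x + 3
f'(x) = 3x² + 6x + 3
x₀ = -2.8

Newton-Raphson formula: x_{n+1} = x_n - f(x_n)/f'(x_n)

Iteration 1:
  f(-2.800000) = -3.832000
  f'(-2.800000) = 9.720000
  x_1 = -2.800000 - (-3.832000)/9.720000 = -2.405761
Iteration 2:
  f(-2.405761) = -0.778016
  f'(-2.405761) = 5.928495
  x_2 = -2.405761 - (-0.778016)/5.928495 = -2.274528
Iteration 3:
  f(-2.274528) = -0.070371
  f'(-2.274528) = 4.873265
  x_3 = -2.274528 - (-0.070371)/4.873265 = -2.260088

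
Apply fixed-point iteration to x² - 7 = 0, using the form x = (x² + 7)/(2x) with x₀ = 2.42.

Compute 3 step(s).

Equation: x² - 7 = 0
Fixed-point form: x = (x² + 7)/(2x)
x₀ = 2.42

x_1 = g(2.420000) = 2.656281
x_2 = g(2.656281) = 2.645772
x_3 = g(2.645772) = 2.645751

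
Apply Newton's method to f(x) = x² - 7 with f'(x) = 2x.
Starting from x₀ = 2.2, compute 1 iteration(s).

f(x) = x² - 7
f'(x) = 2x
x₀ = 2.2

Newton-Raphson formula: x_{n+1} = x_n - f(x_n)/f'(x_n)

Iteration 1:
  f(2.200000) = -2.160000
  f'(2.200000) = 4.400000
  x_1 = 2.200000 - (-2.160000)/4.400000 = 2.690909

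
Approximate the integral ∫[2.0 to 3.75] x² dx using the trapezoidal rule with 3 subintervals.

f(x) = x²
a = 2.0, b = 3.75, n = 3
h = (b - a)/n = 0.583333

Trapezoidal rule: (h/2)[f(x₀) + 2f(x₁) + 2f(x₂) + ... + f(xₙ)]

x_0 = 2.0000, f(x_0) = 4.000000, coefficient = 1
x_1 = 2.5833, f(x_1) = 6.673611, coefficient = 2
x_2 = 3.1667, f(x_2) = 10.027778, coefficient = 2
x_3 = 3.7500, f(x_3) = 14.062500, coefficient = 1

I ≈ (0.583333/2) × 51.465278 = 15.010706
Exact value: 14.911458
Error: 0.099248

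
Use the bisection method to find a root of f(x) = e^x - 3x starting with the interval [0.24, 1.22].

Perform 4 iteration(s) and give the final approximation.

f(x) = e^x - 3x
Initial interval: [0.24, 1.22]

Iteration 1:
  c_1 = (0.240000 + 1.220000)/2 = 0.730000
  f(c_1) = f(0.730000) = -0.114919
  f(a) × f(c) < 0, new interval: [0.240000, 0.730000]
Iteration 2:
  c_2 = (0.240000 + 0.730000)/2 = 0.485000
  f(c_2) = f(0.485000) = 0.169175
  f(a) × f(c) ≥ 0, new interval: [0.485000, 0.730000]
Iteration 3:
  c_3 = (0.485000 + 0.730000)/2 = 0.607500
  f(c_3) = f(0.607500) = 0.013336
  f(a) × f(c) ≥ 0, new interval: [0.607500, 0.730000]
Iteration 4:
  c_4 = (0.607500 + 0.730000)/2 = 0.668750
  f(c_4) = f(0.668750) = -0.054454
  f(a) × f(c) < 0, new interval: [0.607500, 0.668750]

After 4 iteration(s), the approximation is c_4 = 0.668750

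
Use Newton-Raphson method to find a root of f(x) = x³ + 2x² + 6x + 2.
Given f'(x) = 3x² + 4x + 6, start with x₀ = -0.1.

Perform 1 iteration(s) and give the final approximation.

f(x) = x³ + 2x² + 6x + 2
f'(x) = 3x² + 4x + 6
x₀ = -0.1

Newton-Raphson formula: x_{n+1} = x_n - f(x_n)/f'(x_n)

Iteration 1:
  f(-0.100000) = 1.419000
  f'(-0.100000) = 5.630000
  x_1 = -0.100000 - 1.419000/5.630000 = -0.352043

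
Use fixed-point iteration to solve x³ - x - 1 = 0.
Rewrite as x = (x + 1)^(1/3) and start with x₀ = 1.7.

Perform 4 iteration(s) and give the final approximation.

Equation: x³ - x - 1 = 0
Fixed-point form: x = (x + 1)^(1/3)
x₀ = 1.7

x_1 = g(1.700000) = 1.392477
x_2 = g(1.392477) = 1.337465
x_3 = g(1.337465) = 1.327135
x_4 = g(1.327135) = 1.325177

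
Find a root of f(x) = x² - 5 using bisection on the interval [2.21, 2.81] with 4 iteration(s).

f(x) = x² - 5
Initial interval: [2.21, 2.81]

Iteration 1:
  c_1 = (2.210000 + 2.810000)/2 = 2.510000
  f(c_1) = f(2.510000) = 1.300100
  f(a) × f(c) < 0, new interval: [2.210000, 2.510000]
Iteration 2:
  c_2 = (2.210000 + 2.510000)/2 = 2.360000
  f(c_2) = f(2.360000) = 0.569600
  f(a) × f(c) < 0, new interval: [2.210000, 2.360000]
Iteration 3:
  c_3 = (2.210000 + 2.360000)/2 = 2.285000
  f(c_3) = f(2.285000) = 0.221225
  f(a) × f(c) < 0, new interval: [2.210000, 2.285000]
Iteration 4:
  c_4 = (2.210000 + 2.285000)/2 = 2.247500
  f(c_4) = f(2.247500) = 0.051256
  f(a) × f(c) < 0, new interval: [2.210000, 2.247500]

After 4 iteration(s), the approximation is c_4 = 2.247500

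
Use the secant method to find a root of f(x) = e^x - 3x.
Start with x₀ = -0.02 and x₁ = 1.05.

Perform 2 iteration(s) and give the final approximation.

f(x) = e^x - 3x
x₀ = -0.02, x₁ = 1.05

Secant formula: x_{n+1} = x_n - f(x_n)(x_n - x_{n-1})/(f(x_n) - f(x_{n-1}))

Iteration 1:
  f(-0.020000) = 1.040199
  f(1.050000) = -0.292349
  x_2 = 1.050000 - (-0.292349)×(1.050000 - (-0.020000))/(-0.292349 - 1.040199)
       = 0.815252
Iteration 2:
  f(1.050000) = -0.292349
  f(0.815252) = -0.186011
  x_3 = 0.815252 - (-0.186011)×(0.815252 - 1.050000)/(-0.186011 - (-0.292349))
       = 0.404621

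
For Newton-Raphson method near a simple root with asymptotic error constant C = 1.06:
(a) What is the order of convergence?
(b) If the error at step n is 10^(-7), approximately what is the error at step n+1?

(a) Newton-Raphson has quadratic (order 2) convergence near simple roots.
    This means |e_{n+1}| ≈ C|e_n|².

(b) With |e_n| = 10^(-7) and C = 1.06:
    |e_{n+1}| ≈ 1.06 × (10^(-7))² = 1.06 × 10^(-14)

(a) 2 (quadratic); (b) |e_{n+1}| ≈ 1.060e-14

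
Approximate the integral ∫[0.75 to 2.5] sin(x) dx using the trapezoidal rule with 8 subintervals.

f(x) = sin(x)
a = 0.75, b = 2.5, n = 8
h = (b - a)/n = 0.218750

Trapezoidal rule: (h/2)[f(x₀) + 2f(x₁) + 2f(x₂) + ... + f(xₙ)]

x_0 = 0.7500, f(x_0) = 0.681639, coefficient = 1
x_1 = 0.9688, f(x_1) = 0.824178, coefficient = 2
x_2 = 1.1875, f(x_2) = 0.927437, coefficient = 2
x_3 = 1.4062, f(x_3) = 0.986493, coefficient = 2
x_4 = 1.6250, f(x_4) = 0.998531, coefficient = 2
x_5 = 1.8438, f(x_5) = 0.962979, coefficient = 2
x_6 = 2.0625, f(x_6) = 0.881530, coefficient = 2
x_7 = 2.2812, f(x_7) = 0.758066, coefficient = 2
x_8 = 2.5000, f(x_8) = 0.598472, coefficient = 1

I ≈ (0.218750/2) × 13.958539 = 1.526715
Exact value: 1.532832
Error: 0.006117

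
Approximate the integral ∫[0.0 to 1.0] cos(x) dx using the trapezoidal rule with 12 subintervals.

f(x) = cos(x)
a = 0.0, b = 1.0, n = 12
h = (b - a)/n = 0.083333

Trapezoidal rule: (h/2)[f(x₀) + 2f(x₁) + 2f(x₂) + ... + f(xₙ)]

x_0 = 0.0000, f(x_0) = 1.000000, coefficient = 1
x_1 = 0.0833, f(x_1) = 0.996530, coefficient = 2
x_2 = 0.1667, f(x_2) = 0.986143, coefficient = 2
x_3 = 0.2500, f(x_3) = 0.968912, coefficient = 2
x_4 = 0.3333, f(x_4) = 0.944957, coefficient = 2
x_5 = 0.4167, f(x_5) = 0.914443, coefficient = 2
x_6 = 0.5000, f(x_6) = 0.877583, coefficient = 2
x_7 = 0.5833, f(x_7) = 0.834631, coefficient = 2
x_8 = 0.6667, f(x_8) = 0.785887, coefficient = 2
x_9 = 0.7500, f(x_9) = 0.731689, coefficient = 2
x_10 = 0.8333, f(x_10) = 0.672412, coefficient = 2
x_11 = 0.9167, f(x_11) = 0.608469, coefficient = 2
x_12 = 1.0000, f(x_12) = 0.540302, coefficient = 1

I ≈ (0.083333/2) × 20.183615 = 0.840984
Exact value: 0.841471
Error: 0.000487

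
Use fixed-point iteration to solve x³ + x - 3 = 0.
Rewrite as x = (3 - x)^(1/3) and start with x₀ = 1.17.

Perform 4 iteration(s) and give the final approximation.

Equation: x³ + x - 3 = 0
Fixed-point form: x = (3 - x)^(1/3)
x₀ = 1.17

x_1 = g(1.170000) = 1.223161
x_2 = g(1.223161) = 1.211200
x_3 = g(1.211200) = 1.213912
x_4 = g(1.213912) = 1.213298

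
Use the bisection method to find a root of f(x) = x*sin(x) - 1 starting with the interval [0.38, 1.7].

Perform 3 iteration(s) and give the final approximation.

f(x) = x*sin(x) - 1
Initial interval: [0.38, 1.7]

Iteration 1:
  c_1 = (0.380000 + 1.700000)/2 = 1.040000
  f(c_1) = f(1.040000) = -0.103100
  f(a) × f(c) ≥ 0, new interval: [1.040000, 1.700000]
Iteration 2:
  c_2 = (1.040000 + 1.700000)/2 = 1.370000
  f(c_2) = f(1.370000) = 0.342474
  f(a) × f(c) < 0, new interval: [1.040000, 1.370000]
Iteration 3:
  c_3 = (1.040000 + 1.370000)/2 = 1.205000
  f(c_3) = f(1.205000) = 0.125276
  f(a) × f(c) < 0, new interval: [1.040000, 1.205000]

After 3 iteration(s), the approximation is c_3 = 1.205000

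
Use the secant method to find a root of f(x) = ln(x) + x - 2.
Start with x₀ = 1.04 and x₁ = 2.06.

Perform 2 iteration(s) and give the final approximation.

f(x) = ln(x) + x - 2
x₀ = 1.04, x₁ = 2.06

Secant formula: x_{n+1} = x_n - f(x_n)(x_n - x_{n-1})/(f(x_n) - f(x_{n-1}))

Iteration 1:
  f(1.040000) = -0.920779
  f(2.060000) = 0.782706
  x_2 = 2.060000 - 0.782706×(2.060000 - 1.040000)/(0.782706 - (-0.920779))
       = 1.591337
Iteration 2:
  f(2.060000) = 0.782706
  f(1.591337) = 0.055912
  x_3 = 1.591337 - 0.055912×(1.591337 - 2.060000)/(0.055912 - 0.782706)
       = 1.555283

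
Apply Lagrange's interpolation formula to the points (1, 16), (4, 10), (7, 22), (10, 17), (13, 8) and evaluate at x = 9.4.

Lagrange interpolation formula:
P(x) = Σ yᵢ × Lᵢ(x)
where Lᵢ(x) = Π_{j≠i} (x - xⱼ)/(xᵢ - xⱼ)

L_0(9.4) = (9.4 - 4)/(1 - 4) × (9.4 - 7)/(1 - 7) × (9.4 - 10)/(1 - 10) × (9.4 - 13)/(1 - 13) = 0.014400
L_1(9.4) = (9.4 - 1)/(4 - 1) × (9.4 - 7)/(4 - 7) × (9.4 - 10)/(4 - 10) × (9.4 - 13)/(4 - 13) = -0.089600
L_2(9.4) = (9.4 - 1)/(7 - 1) × (9.4 - 4)/(7 - 4) × (9.4 - 10)/(7 - 10) × (9.4 - 13)/(7 - 13) = 0.302400
L_3(9.4) = (9.4 - 1)/(10 - 1) × (9.4 - 4)/(10 - 4) × (9.4 - 7)/(10 - 7) × (9.4 - 13)/(10 - 13) = 0.806400
L_4(9.4) = (9.4 - 1)/(13 - 1) × (9.4 - 4)/(13 - 4) × (9.4 - 7)/(13 - 7) × (9.4 - 10)/(13 - 10) = -0.033600

P(9.4) = 16×L_0(9.4) + 10×L_1(9.4) + 22×L_2(9.4) + 17×L_3(9.4) + 8×L_4(9.4)
P(9.4) = 19.427200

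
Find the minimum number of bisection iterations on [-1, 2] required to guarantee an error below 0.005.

We need (b-a)/2^n ≤ 0.005
(2 - (-1))/2^n ≤ 0.005
3/2^n ≤ 0.005
2^n ≥ 600
n ≥ log₂(600) = 9.23
n ≥ 10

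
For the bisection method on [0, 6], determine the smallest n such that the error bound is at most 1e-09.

We need (b-a)/2^n ≤ 1e-09
(6 - 0)/2^n ≤ 1e-09
6/2^n ≤ 1e-09
2^n ≥ 6000000000
n ≥ log₂(6000000000) = 32.48
n ≥ 33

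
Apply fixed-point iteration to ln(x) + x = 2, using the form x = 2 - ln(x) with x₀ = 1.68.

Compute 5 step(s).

Equation: ln(x) + x = 2
Fixed-point form: x = 2 - ln(x)
x₀ = 1.68

x_1 = g(1.680000) = 1.481206
x_2 = g(1.481206) = 1.607143
x_3 = g(1.607143) = 1.525542
x_4 = g(1.525542) = 1.577650
x_5 = g(1.577650) = 1.544063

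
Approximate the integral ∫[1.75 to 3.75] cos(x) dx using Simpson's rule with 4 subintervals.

f(x) = cos(x)
a = 1.75, b = 3.75, n = 4
h = (b - a)/n = 0.500000

Simpson's rule: (h/3)[f(x₀) + 4f(x₁) + 2f(x₂) + ... + f(xₙ)]

x_0 = 1.7500, f(x_0) = -0.178246, coefficient = 1
x_1 = 2.2500, f(x_1) = -0.628174, coefficient = 4
x_2 = 2.7500, f(x_2) = -0.924302, coefficient = 2
x_3 = 3.2500, f(x_3) = -0.994130, coefficient = 4
x_4 = 3.7500, f(x_4) = -0.820559, coefficient = 1

I ≈ (0.500000/3) × -9.336623 = -1.556104
Exact value: -1.555547
Error: 0.000557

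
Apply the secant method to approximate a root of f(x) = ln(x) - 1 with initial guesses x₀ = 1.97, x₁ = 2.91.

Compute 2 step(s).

f(x) = ln(x) - 1
x₀ = 1.97, x₁ = 2.91

Secant formula: x_{n+1} = x_n - f(x_n)(x_n - x_{n-1})/(f(x_n) - f(x_{n-1}))

Iteration 1:
  f(1.970000) = -0.321966
  f(2.910000) = 0.068153
  x_2 = 2.910000 - 0.068153×(2.910000 - 1.970000)/(0.068153 - (-0.321966))
       = 2.745784
Iteration 2:
  f(2.910000) = 0.068153
  f(2.745784) = 0.010067
  x_3 = 2.745784 - 0.010067×(2.745784 - 2.910000)/(0.010067 - 0.068153)
       = 2.717325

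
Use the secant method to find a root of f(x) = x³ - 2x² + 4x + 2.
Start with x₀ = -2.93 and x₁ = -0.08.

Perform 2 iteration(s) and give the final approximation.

f(x) = x³ - 2x² + 4x + 2
x₀ = -2.93, x₁ = -0.08

Secant formula: x_{n+1} = x_n - f(x_n)(x_n - x_{n-1})/(f(x_n) - f(x_{n-1}))

Iteration 1:
  f(-2.930000) = -52.043557
  f(-0.080000) = 1.666688
  x_2 = -0.080000 - 1.666688×(-0.080000 - (-2.930000))/(1.666688 - (-52.043557))
       = -0.168439
Iteration 2:
  f(-0.080000) = 1.666688
  f(-0.168439) = 1.264723
  x_3 = -0.168439 - 1.264723×(-0.168439 - (-0.080000))/(1.264723 - 1.666688)
       = -0.446698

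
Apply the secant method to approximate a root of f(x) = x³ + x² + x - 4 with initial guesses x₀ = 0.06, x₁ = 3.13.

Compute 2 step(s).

f(x) = x³ + x² + x - 4
x₀ = 0.06, x₁ = 3.13

Secant formula: x_{n+1} = x_n - f(x_n)(x_n - x_{n-1})/(f(x_n) - f(x_{n-1}))

Iteration 1:
  f(0.060000) = -3.936184
  f(3.130000) = 39.591197
  x_2 = 3.130000 - 39.591197×(3.130000 - 0.060000)/(39.591197 - (-3.936184))
       = 0.337620
Iteration 2:
  f(3.130000) = 39.591197
  f(0.337620) = -3.509908
  x_3 = 0.337620 - (-3.509908)×(0.337620 - 3.130000)/(-3.509908 - 39.591197)
       = 0.565016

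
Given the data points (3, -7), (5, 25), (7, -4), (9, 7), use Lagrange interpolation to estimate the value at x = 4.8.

Lagrange interpolation formula:
P(x) = Σ yᵢ × Lᵢ(x)
where Lᵢ(x) = Π_{j≠i} (x - xⱼ)/(xᵢ - xⱼ)

L_0(4.8) = (4.8 - 5)/(3 - 5) × (4.8 - 7)/(3 - 7) × (4.8 - 9)/(3 - 9) = 0.038500
L_1(4.8) = (4.8 - 3)/(5 - 3) × (4.8 - 7)/(5 - 7) × (4.8 - 9)/(5 - 9) = 1.039500
L_2(4.8) = (4.8 - 3)/(7 - 3) × (4.8 - 5)/(7 - 5) × (4.8 - 9)/(7 - 9) = -0.094500
L_3(4.8) = (4.8 - 3)/(9 - 3) × (4.8 - 5)/(9 - 5) × (4.8 - 7)/(9 - 7) = 0.016500

P(4.8) = (-7)×L_0(4.8) + 25×L_1(4.8) + (-4)×L_2(4.8) + 7×L_3(4.8)
P(4.8) = 26.211500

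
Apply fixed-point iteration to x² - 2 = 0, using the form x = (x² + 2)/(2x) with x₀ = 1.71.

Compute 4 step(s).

Equation: x² - 2 = 0
Fixed-point form: x = (x² + 2)/(2x)
x₀ = 1.71

x_1 = g(1.710000) = 1.439795
x_2 = g(1.439795) = 1.414441
x_3 = g(1.414441) = 1.414214
x_4 = g(1.414214) = 1.414214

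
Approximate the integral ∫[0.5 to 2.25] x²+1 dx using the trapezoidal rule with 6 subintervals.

f(x) = x²+1
a = 0.5, b = 2.25, n = 6
h = (b - a)/n = 0.291667

Trapezoidal rule: (h/2)[f(x₀) + 2f(x₁) + 2f(x₂) + ... + f(xₙ)]

x_0 = 0.5000, f(x_0) = 1.250000, coefficient = 1
x_1 = 0.7917, f(x_1) = 1.626736, coefficient = 2
x_2 = 1.0833, f(x_2) = 2.173611, coefficient = 2
x_3 = 1.3750, f(x_3) = 2.890625, coefficient = 2
x_4 = 1.6667, f(x_4) = 3.777778, coefficient = 2
x_5 = 1.9583, f(x_5) = 4.835069, coefficient = 2
x_6 = 2.2500, f(x_6) = 6.062500, coefficient = 1

I ≈ (0.291667/2) × 37.920139 = 5.530020
Exact value: 5.505208
Error: 0.024812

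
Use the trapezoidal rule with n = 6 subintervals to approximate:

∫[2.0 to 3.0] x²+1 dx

f(x) = x²+1
a = 2.0, b = 3.0, n = 6
h = (b - a)/n = 0.166667

Trapezoidal rule: (h/2)[f(x₀) + 2f(x₁) + 2f(x₂) + ... + f(xₙ)]

x_0 = 2.0000, f(x_0) = 5.000000, coefficient = 1
x_1 = 2.1667, f(x_1) = 5.694444, coefficient = 2
x_2 = 2.3333, f(x_2) = 6.444444, coefficient = 2
x_3 = 2.5000, f(x_3) = 7.250000, coefficient = 2
x_4 = 2.6667, f(x_4) = 8.111111, coefficient = 2
x_5 = 2.8333, f(x_5) = 9.027778, coefficient = 2
x_6 = 3.0000, f(x_6) = 10.000000, coefficient = 1

I ≈ (0.166667/2) × 88.055556 = 7.337963
Exact value: 7.333333
Error: 0.004630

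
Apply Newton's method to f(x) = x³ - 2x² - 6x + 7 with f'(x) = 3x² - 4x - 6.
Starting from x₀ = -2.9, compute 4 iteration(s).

f(x) = x³ - 2x² - 6x + 7
f'(x) = 3x² - 4x - 6
x₀ = -2.9

Newton-Raphson formula: x_{n+1} = x_n - f(x_n)/f'(x_n)

Iteration 1:
  f(-2.900000) = -16.809000
  f'(-2.900000) = 30.830000
  x_1 = -2.900000 - (-16.809000)/30.830000 = -2.354784
Iteration 2:
  f(-2.354784) = -3.018613
  f'(-2.354784) = 20.054165
  x_2 = -2.354784 - (-3.018613)/20.054165 = -2.204261
Iteration 3:
  f(-2.204261) = -0.201962
  f'(-2.204261) = 17.393349
  x_3 = -2.204261 - (-0.201962)/17.393349 = -2.192650
Iteration 4:
  f(-2.192650) = -0.001160
  f'(-2.192650) = 17.193740
  x_4 = -2.192650 - (-0.001160)/17.193740 = -2.192582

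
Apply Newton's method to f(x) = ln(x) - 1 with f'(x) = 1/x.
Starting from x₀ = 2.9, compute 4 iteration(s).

f(x) = ln(x) - 1
f'(x) = 1/x
x₀ = 2.9

Newton-Raphson formula: x_{n+1} = x_n - f(x_n)/f'(x_n)

Iteration 1:
  f(2.900000) = 0.064711
  f'(2.900000) = 0.344828
  x_1 = 2.900000 - 0.064711/0.344828 = 2.712339
Iteration 2:
  f(2.712339) = -0.002189
  f'(2.712339) = 0.368685
  x_2 = 2.712339 - (-0.002189)/0.368685 = 2.718275
Iteration 3:
  f(2.718275) = -0.000002
  f'(2.718275) = 0.367880
  x_3 = 2.718275 - (-0.000002)/0.367880 = 2.718282
Iteration 4:
  f(2.718282) = 0.000000
  f'(2.718282) = 0.367879
  x_4 = 2.718282 - 0.000000/0.367879 = 2.718282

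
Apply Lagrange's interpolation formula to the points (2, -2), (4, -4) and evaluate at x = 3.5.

Lagrange interpolation formula:
P(x) = Σ yᵢ × Lᵢ(x)
where Lᵢ(x) = Π_{j≠i} (x - xⱼ)/(xᵢ - xⱼ)

L_0(3.5) = (3.5 - 4)/(2 - 4) = 0.250000
L_1(3.5) = (3.5 - 2)/(4 - 2) = 0.750000

P(3.5) = (-2)×L_0(3.5) + (-4)×L_1(3.5)
P(3.5) = -3.500000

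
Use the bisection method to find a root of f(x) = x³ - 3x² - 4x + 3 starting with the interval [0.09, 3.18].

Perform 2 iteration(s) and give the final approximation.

f(x) = x³ - 3x² - 4x + 3
Initial interval: [0.09, 3.18]

Iteration 1:
  c_1 = (0.090000 + 3.180000)/2 = 1.635000
  f(c_1) = f(1.635000) = -7.188952
  f(a) × f(c) < 0, new interval: [0.090000, 1.635000]
Iteration 2:
  c_2 = (0.090000 + 1.635000)/2 = 0.862500
  f(c_2) = f(0.862500) = -2.040100
  f(a) × f(c) < 0, new interval: [0.090000, 0.862500]

After 2 iteration(s), the approximation is c_2 = 0.862500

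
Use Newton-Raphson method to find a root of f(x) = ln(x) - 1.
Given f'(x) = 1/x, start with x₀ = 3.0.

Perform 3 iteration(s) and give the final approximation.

f(x) = ln(x) - 1
f'(x) = 1/x
x₀ = 3.0

Newton-Raphson formula: x_{n+1} = x_n - f(x_n)/f'(x_n)

Iteration 1:
  f(3.000000) = 0.098612
  f'(3.000000) = 0.333333
  x_1 = 3.000000 - 0.098612/0.333333 = 2.704163
Iteration 2:
  f(2.704163) = -0.005208
  f'(2.704163) = 0.369800
  x_2 = 2.704163 - (-0.005208)/0.369800 = 2.718245
Iteration 3:
  f(2.718245) = -0.000014
  f'(2.718245) = 0.367884
  x_3 = 2.718245 - (-0.000014)/0.367884 = 2.718282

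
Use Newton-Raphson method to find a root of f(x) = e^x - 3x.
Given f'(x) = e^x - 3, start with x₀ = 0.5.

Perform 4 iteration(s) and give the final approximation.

f(x) = e^x - 3x
f'(x) = e^x - 3
x₀ = 0.5

Newton-Raphson formula: x_{n+1} = x_n - f(x_n)/f'(x_n)

Iteration 1:
  f(0.500000) = 0.148721
  f'(0.500000) = -1.351279
  x_1 = 0.500000 - 0.148721/(-1.351279) = 0.610060
Iteration 2:
  f(0.610060) = 0.010362
  f'(0.610060) = -1.159459
  x_2 = 0.610060 - 0.010362/(-1.159459) = 0.618997
Iteration 3:
  f(0.618997) = 0.000074
  f'(0.618997) = -1.142936
  x_3 = 0.618997 - 0.000074/(-1.142936) = 0.619061
Iteration 4:
  f(0.619061) = 0.000000
  f'(0.619061) = -1.142816
  x_4 = 0.619061 - 0.000000/(-1.142816) = 0.619061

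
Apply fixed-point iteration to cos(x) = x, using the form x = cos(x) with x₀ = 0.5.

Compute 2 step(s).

Equation: cos(x) = x
Fixed-point form: x = cos(x)
x₀ = 0.5

x_1 = g(0.500000) = 0.877583
x_2 = g(0.877583) = 0.639012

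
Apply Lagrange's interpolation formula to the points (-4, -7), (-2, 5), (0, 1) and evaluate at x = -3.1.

Lagrange interpolation formula:
P(x) = Σ yᵢ × Lᵢ(x)
where Lᵢ(x) = Π_{j≠i} (x - xⱼ)/(xᵢ - xⱼ)

L_0(-3.1) = (-3.1 - (-2))/(-4 - (-2)) × (-3.1 - 0)/(-4 - 0) = 0.426250
L_1(-3.1) = (-3.1 - (-4))/(-2 - (-4)) × (-3.1 - 0)/(-2 - 0) = 0.697500
L_2(-3.1) = (-3.1 - (-4))/(0 - (-4)) × (-3.1 - (-2))/(0 - (-2)) = -0.123750

P(-3.1) = (-7)×L_0(-3.1) + 5×L_1(-3.1) + 1×L_2(-3.1)
P(-3.1) = 0.380000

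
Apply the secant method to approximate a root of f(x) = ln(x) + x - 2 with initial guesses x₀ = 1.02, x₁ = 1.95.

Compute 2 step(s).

f(x) = ln(x) + x - 2
x₀ = 1.02, x₁ = 1.95

Secant formula: x_{n+1} = x_n - f(x_n)(x_n - x_{n-1})/(f(x_n) - f(x_{n-1}))

Iteration 1:
  f(1.020000) = -0.960197
  f(1.950000) = 0.617829
  x_2 = 1.950000 - 0.617829×(1.950000 - 1.020000)/(0.617829 - (-0.960197))
       = 1.585886
Iteration 2:
  f(1.950000) = 0.617829
  f(1.585886) = 0.047030
  x_3 = 1.585886 - 0.047030×(1.585886 - 1.950000)/(0.047030 - 0.617829)
       = 1.555886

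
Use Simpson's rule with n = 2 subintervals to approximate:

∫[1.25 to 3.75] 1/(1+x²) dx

f(x) = 1/(1+x²)
a = 1.25, b = 3.75, n = 2
h = (b - a)/n = 1.250000

Simpson's rule: (h/3)[f(x₀) + 4f(x₁) + 2f(x₂) + ... + f(xₙ)]

x_0 = 1.2500, f(x_0) = 0.390244, coefficient = 1
x_1 = 2.5000, f(x_1) = 0.137931, coefficient = 4
x_2 = 3.7500, f(x_2) = 0.066390, coefficient = 1

I ≈ (1.250000/3) × 1.008358 = 0.420149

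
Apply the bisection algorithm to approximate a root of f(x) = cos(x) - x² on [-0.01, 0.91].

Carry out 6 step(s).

f(x) = cos(x) - x²
Initial interval: [-0.01, 0.91]

Iteration 1:
  c_1 = (-0.010000 + 0.910000)/2 = 0.450000
  f(c_1) = f(0.450000) = 0.697947
  f(a) × f(c) ≥ 0, new interval: [0.450000, 0.910000]
Iteration 2:
  c_2 = (0.450000 + 0.910000)/2 = 0.680000
  f(c_2) = f(0.680000) = 0.315173
  f(a) × f(c) ≥ 0, new interval: [0.680000, 0.910000]
Iteration 3:
  c_3 = (0.680000 + 0.910000)/2 = 0.795000
  f(c_3) = f(0.795000) = 0.068260
  f(a) × f(c) ≥ 0, new interval: [0.795000, 0.910000]
Iteration 4:
  c_4 = (0.795000 + 0.910000)/2 = 0.852500
  f(c_4) = f(0.852500) = -0.068653
  f(a) × f(c) < 0, new interval: [0.795000, 0.852500]
Iteration 5:
  c_5 = (0.795000 + 0.852500)/2 = 0.823750
  f(c_5) = f(0.823750) = 0.000911
  f(a) × f(c) ≥ 0, new interval: [0.823750, 0.852500]
Iteration 6:
  c_6 = (0.823750 + 0.852500)/2 = 0.838125
  f(c_6) = f(0.838125) = -0.033596
  f(a) × f(c) < 0, new interval: [0.823750, 0.838125]

After 6 iteration(s), the approximation is c_6 = 0.838125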